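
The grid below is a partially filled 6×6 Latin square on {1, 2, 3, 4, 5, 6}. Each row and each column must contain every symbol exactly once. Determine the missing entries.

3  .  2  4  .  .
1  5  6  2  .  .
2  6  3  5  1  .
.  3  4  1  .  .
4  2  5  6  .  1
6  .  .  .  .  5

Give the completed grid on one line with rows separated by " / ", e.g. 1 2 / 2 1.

3 1 2 4 5 6 / 1 5 6 2 4 3 / 2 6 3 5 1 4 / 5 3 4 1 6 2 / 4 2 5 6 3 1 / 6 4 1 3 2 5

(r1,c2): row 1 has {2,3,4}; column 2 has {2,3,5,6}, so it must be 1.
(r1,c6): row 1 has {1,2,3,4}; column 6 has {1,5}, so it must be 6.
(r3,c6): row 3 has {1,2,3,5,6}; column 6 has {1,5,6}, so it must be 4.
(r4,c1): row 4 has {1,3,4}; column 1 has {1,2,3,4,6}, so it must be 5.
(r4,c6): row 4 has {1,3,4,5}; column 6 has {1,4,5,6}, so it must be 2.
(r5,c5): row 5 has {1,2,4,5,6}; column 5 has {1}, so it must be 3.
(r6,c2): row 6 has {5,6}; column 2 has {1,2,3,5,6}, so it must be 4.
(r6,c3): row 6 has {4,5,6}; column 3 has {2,3,4,5,6}, so it must be 1.
(r6,c4): row 6 has {1,4,5,6}; column 4 has {1,2,4,5,6}, so it must be 3.
(r6,c5): row 6 has {1,3,4,5,6}; column 5 has {1,3}, so it must be 2.
(r1,c5): row 1 has {1,2,3,4,6}; column 5 has {1,2,3}, so it must be 5.
(r2,c5): row 2 has {1,2,5,6}; column 5 has {1,2,3,5}, so it must be 4.
(r2,c6): row 2 has {1,2,4,5,6}; column 6 has {1,2,4,5,6}, so it must be 3.
(r4,c5): row 4 has {1,2,3,4,5}; column 5 has {1,2,3,4,5}, so it must be 6.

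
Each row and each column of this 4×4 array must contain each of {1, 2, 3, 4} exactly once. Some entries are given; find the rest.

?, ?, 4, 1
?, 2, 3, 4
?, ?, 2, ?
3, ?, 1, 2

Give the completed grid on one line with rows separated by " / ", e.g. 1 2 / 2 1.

2 3 4 1 / 1 2 3 4 / 4 1 2 3 / 3 4 1 2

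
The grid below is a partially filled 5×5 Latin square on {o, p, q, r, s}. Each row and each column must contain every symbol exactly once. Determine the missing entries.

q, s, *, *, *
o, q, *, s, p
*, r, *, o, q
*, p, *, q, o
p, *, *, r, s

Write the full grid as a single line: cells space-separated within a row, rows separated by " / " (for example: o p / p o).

Cell (r1,c4): row 1 has {q,s}; column 4 has {o,q,r,s} → p.
Cell (r1,c5): row 1 has {p,q,s}; column 5 has {o,p,q,s} → r.
Cell (r2,c3): row 2 has {o,p,q,s}; column 3 is empty so far → r.
Cell (r3,c1): row 3 has {o,q,r}; column 1 has {o,p,q} → s.
Cell (r3,c3): row 3 has {o,q,r,s}; column 3 has {r} → p.
Cell (r4,c1): row 4 has {o,p,q}; column 1 has {o,p,q,s} → r.
Cell (r4,c3): row 4 has {o,p,q,r}; column 3 has {p,r} → s.
Cell (r5,c2): row 5 has {p,r,s}; column 2 has {p,q,r,s} → o.
Cell (r5,c3): row 5 has {o,p,r,s}; column 3 has {p,r,s} → q.
Cell (r1,c3): row 1 has {p,q,r,s}; column 3 has {p,q,r,s} → o.

q s o p r / o q r s p / s r p o q / r p s q o / p o q r s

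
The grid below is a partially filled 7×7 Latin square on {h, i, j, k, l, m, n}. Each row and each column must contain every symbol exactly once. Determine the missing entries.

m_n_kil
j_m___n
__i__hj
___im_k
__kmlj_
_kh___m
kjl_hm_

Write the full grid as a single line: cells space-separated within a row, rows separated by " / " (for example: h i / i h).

m h n j k i l / j l m h i k n / l m i k n h j / h n j i m l k / n i k m l j h / i k h l j n m / k j l n h m i

(r1,c2) = h
(r1,c4) = j
(r2,c5) = i
(r3,c5) = n
(r4,c3) = j
(r6,c5) = j
(r7,c4) = n
(r7,c7) = i
(r2,c2) = l
(r2,c6) = k
(r3,c1) = l
(r3,c2) = m
(r3,c4) = k
(r4,c2) = n
(r4,c6) = l
(r5,c2) = i
(r5,c7) = h
(r6,c4) = l
(r6,c6) = n
(r2,c4) = h
(r4,c1) = h
(r5,c1) = n
(r6,c1) = i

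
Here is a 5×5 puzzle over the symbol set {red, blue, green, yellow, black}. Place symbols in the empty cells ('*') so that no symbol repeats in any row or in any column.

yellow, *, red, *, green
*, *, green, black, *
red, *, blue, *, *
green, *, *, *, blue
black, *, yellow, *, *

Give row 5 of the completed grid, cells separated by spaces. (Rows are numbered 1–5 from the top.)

black blue yellow green red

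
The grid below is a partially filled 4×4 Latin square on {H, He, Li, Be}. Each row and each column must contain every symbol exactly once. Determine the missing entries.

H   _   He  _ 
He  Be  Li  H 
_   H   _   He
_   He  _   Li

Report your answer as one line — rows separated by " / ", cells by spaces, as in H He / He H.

(r1,c2) = Li
(r1,c4) = Be
(r3,c3) = Be
(r4,c1) = Be
(r4,c3) = H
(r3,c1) = Li

H Li He Be / He Be Li H / Li H Be He / Be He H Li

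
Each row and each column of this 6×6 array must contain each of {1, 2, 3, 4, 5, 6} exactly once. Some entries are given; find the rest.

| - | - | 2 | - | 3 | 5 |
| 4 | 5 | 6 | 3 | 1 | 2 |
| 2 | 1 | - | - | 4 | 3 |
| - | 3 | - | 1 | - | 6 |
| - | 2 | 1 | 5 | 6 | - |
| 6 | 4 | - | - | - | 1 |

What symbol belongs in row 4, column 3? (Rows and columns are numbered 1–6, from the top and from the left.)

4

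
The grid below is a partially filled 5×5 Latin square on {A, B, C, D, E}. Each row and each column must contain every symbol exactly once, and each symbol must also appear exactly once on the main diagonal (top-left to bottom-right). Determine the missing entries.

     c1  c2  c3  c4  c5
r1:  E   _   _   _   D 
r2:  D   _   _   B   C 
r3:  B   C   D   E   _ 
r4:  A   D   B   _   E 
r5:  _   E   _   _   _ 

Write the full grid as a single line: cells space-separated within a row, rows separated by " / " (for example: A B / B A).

(r2,c2) = A
(r2,c3) = E
(r3,c5) = A
(r4,c4) = C
(r5,c1) = C
(r5,c3) = A
(r5,c4) = D
(r5,c5) = B
(r1,c2) = B
(r1,c3) = C
(r1,c4) = A

E B C A D / D A E B C / B C D E A / A D B C E / C E A D B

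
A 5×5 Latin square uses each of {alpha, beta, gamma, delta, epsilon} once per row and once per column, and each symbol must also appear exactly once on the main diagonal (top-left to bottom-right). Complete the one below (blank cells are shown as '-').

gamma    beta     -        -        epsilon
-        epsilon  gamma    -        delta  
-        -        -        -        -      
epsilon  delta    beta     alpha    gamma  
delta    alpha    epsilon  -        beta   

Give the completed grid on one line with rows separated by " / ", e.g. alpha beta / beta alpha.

row 1 has {beta,gamma,epsilon}; column 4 has {alpha} — only delta is left for (r1,c4).
row 2 has {gamma,delta,epsilon}; column 4 has {alpha,delta} — only beta is left for (r2,c4).
row 3 is empty so far; column 2 has {alpha,beta,delta,epsilon} — only gamma is left for (r3,c2).
row 3 has {gamma}; column 3 has {beta,gamma,epsilon}; the diagonal has {alpha,beta,gamma,epsilon} — only delta is left for (r3,c3).
row 3 has {gamma,delta}; column 4 has {alpha,beta,delta} — only epsilon is left for (r3,c4).
row 3 has {gamma,delta,epsilon}; column 5 has {beta,gamma,delta,epsilon} — only alpha is left for (r3,c5).
row 5 has {alpha,beta,delta,epsilon}; column 4 has {alpha,beta,delta,epsilon} — only gamma is left for (r5,c4).
row 1 has {beta,gamma,delta,epsilon}; column 3 has {beta,gamma,delta,epsilon} — only alpha is left for (r1,c3).
row 2 has {beta,gamma,delta,epsilon}; column 1 has {gamma,delta,epsilon} — only alpha is left for (r2,c1).
row 3 has {alpha,gamma,delta,epsilon}; column 1 has {alpha,gamma,delta,epsilon} — only beta is left for (r3,c1).

gamma beta alpha delta epsilon / alpha epsilon gamma beta delta / beta gamma delta epsilon alpha / epsilon delta beta alpha gamma / delta alpha epsilon gamma beta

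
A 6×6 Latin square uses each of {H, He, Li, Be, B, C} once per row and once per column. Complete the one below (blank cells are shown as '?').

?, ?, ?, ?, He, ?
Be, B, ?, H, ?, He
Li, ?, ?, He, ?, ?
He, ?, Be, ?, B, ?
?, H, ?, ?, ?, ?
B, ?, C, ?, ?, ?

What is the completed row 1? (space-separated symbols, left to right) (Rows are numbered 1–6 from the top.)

H Be B Li He C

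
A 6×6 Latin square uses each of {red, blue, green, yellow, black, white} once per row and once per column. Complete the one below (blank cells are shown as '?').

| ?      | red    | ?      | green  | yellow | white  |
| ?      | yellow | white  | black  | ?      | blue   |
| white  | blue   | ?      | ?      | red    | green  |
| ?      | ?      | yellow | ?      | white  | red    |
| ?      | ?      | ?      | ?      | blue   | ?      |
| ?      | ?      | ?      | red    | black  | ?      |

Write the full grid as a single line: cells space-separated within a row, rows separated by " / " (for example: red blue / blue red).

At row 2, column 5: row 2 has {blue,yellow,black,white}; column 5 has {red,blue,yellow,black,white}; that leaves green.
At row 3, column 3: row 3 has {red,blue,green,white}; column 3 has {yellow,white}; that leaves black.
At row 3, column 4: row 3 has {red,blue,green,black,white}; column 4 has {red,green,black}; that leaves yellow.
At row 4, column 4: row 4 has {red,yellow,white}; column 4 has {red,green,yellow,black}; that leaves blue.
At row 5, column 4: row 5 has {blue}; column 4 has {red,blue,green,yellow,black}; that leaves white.
At row 6, column 6: row 6 has {red,black}; column 6 has {red,blue,green,white}; that leaves yellow.
At row 1, column 3: row 1 has {red,green,yellow,white}; column 3 has {yellow,black,white}; that leaves blue.
At row 2, column 1: row 2 has {blue,green,yellow,black,white}; column 1 has {white}; that leaves red.
At row 5, column 6: row 5 has {blue,white}; column 6 has {red,blue,green,yellow,white}; that leaves black.
At row 6, column 3: row 6 has {red,yellow,black}; column 3 has {blue,yellow,black,white}; that leaves green.
At row 1, column 1: row 1 has {red,blue,green,yellow,white}; column 1 has {red,white}; that leaves black.
At row 4, column 1: row 4 has {red,blue,yellow,white}; column 1 has {red,black,white}; that leaves green.
At row 4, column 2: row 4 has {red,blue,green,yellow,white}; column 2 has {red,blue,yellow}; that leaves black.
At row 5, column 1: row 5 has {blue,black,white}; column 1 has {red,green,black,white}; that leaves yellow.
At row 5, column 2: row 5 has {blue,yellow,black,white}; column 2 has {red,blue,yellow,black}; that leaves green.
At row 5, column 3: row 5 has {blue,green,yellow,black,white}; column 3 has {blue,green,yellow,black,white}; that leaves red.
At row 6, column 1: row 6 has {red,green,yellow,black}; column 1 has {red,green,yellow,black,white}; that leaves blue.
At row 6, column 2: row 6 has {red,blue,green,yellow,black}; column 2 has {red,blue,green,yellow,black}; that leaves white.

black red blue green yellow white / red yellow white black green blue / white blue black yellow red green / green black yellow blue white red / yellow green red white blue black / blue white green red black yellow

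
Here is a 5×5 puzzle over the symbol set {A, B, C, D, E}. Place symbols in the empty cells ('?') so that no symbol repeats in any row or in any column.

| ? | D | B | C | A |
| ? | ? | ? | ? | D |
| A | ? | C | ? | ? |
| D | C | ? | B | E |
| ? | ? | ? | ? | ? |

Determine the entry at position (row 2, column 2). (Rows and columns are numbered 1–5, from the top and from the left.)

B

(r1,c1) = E
(r3,c5) = B
(r4,c3) = A
(r5,c5) = C
(r2,c3) = E
(r2,c4) = A
(r3,c2) = E
(r3,c4) = D
(r5,c1) = B
(r5,c2) = A
(r5,c3) = D
(r5,c4) = E
(r2,c1) = C
(r2,c2) = B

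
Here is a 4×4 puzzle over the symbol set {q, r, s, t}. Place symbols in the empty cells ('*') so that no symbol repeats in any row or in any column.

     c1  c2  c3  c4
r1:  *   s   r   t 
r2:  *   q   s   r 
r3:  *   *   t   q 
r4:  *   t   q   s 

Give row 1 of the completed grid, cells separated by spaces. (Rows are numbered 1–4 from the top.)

(r1,c1) = q

q s r t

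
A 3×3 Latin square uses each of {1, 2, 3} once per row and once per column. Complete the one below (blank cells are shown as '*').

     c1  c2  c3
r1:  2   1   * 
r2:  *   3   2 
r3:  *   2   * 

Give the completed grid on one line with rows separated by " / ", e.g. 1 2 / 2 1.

2 1 3 / 1 3 2 / 3 2 1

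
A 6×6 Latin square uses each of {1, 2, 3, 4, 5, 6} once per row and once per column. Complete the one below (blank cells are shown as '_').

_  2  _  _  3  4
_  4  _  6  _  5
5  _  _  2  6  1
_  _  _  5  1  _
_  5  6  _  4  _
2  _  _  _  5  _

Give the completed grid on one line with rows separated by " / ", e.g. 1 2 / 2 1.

(r1,c4) = 1
(r2,c5) = 2
(r3,c2) = 3
(r3,c3) = 4
(r4,c2) = 6
(r5,c4) = 3
(r5,c6) = 2
(r6,c2) = 1
(r6,c3) = 3
(r6,c4) = 4
(r6,c6) = 6
(r1,c1) = 6
(r1,c3) = 5
(r2,c3) = 1
(r4,c3) = 2
(r4,c6) = 3
(r5,c1) = 1
(r2,c1) = 3
(r4,c1) = 4

6 2 5 1 3 4 / 3 4 1 6 2 5 / 5 3 4 2 6 1 / 4 6 2 5 1 3 / 1 5 6 3 4 2 / 2 1 3 4 5 6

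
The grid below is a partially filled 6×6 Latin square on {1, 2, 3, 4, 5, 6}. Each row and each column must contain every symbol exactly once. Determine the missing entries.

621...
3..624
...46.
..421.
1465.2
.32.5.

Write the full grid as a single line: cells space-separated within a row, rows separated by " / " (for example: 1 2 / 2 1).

6 2 1 3 4 5 / 3 1 5 6 2 4 / 2 5 3 4 6 1 / 5 6 4 2 1 3 / 1 4 6 5 3 2 / 4 3 2 1 5 6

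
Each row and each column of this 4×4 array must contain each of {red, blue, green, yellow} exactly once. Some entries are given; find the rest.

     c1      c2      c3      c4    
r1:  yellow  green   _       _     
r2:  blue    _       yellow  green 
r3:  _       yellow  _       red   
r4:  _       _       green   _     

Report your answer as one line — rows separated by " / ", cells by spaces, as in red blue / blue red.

yellow green red blue / blue red yellow green / green yellow blue red / red blue green yellow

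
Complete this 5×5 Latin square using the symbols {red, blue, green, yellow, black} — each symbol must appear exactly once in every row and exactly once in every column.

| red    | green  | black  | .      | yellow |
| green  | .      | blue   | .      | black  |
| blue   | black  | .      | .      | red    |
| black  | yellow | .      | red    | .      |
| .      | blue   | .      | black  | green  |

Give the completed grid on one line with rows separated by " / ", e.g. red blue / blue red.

(r1,c4) = blue
(r2,c2) = red
(r2,c4) = yellow
(r3,c4) = green
(r4,c3) = green
(r4,c5) = blue
(r5,c1) = yellow
(r5,c3) = red
(r3,c3) = yellow

red green black blue yellow / green red blue yellow black / blue black yellow green red / black yellow green red blue / yellow blue red black green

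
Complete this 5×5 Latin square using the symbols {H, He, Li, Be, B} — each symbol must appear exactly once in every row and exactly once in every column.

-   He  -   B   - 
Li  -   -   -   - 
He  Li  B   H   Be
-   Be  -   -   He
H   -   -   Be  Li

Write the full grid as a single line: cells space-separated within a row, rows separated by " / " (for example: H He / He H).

Be He Li B H / Li H Be He B / He Li B H Be / B Be H Li He / H B He Be Li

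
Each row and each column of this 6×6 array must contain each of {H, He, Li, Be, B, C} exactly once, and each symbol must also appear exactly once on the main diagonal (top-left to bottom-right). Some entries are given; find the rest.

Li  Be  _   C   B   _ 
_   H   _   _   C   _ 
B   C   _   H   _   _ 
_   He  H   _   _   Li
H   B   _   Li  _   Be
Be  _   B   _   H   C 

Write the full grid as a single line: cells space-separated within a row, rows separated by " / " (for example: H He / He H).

Li Be He C B H / He H Li Be C B / B C Be H Li He / C He H B Be Li / H B C Li He Be / Be Li B He H C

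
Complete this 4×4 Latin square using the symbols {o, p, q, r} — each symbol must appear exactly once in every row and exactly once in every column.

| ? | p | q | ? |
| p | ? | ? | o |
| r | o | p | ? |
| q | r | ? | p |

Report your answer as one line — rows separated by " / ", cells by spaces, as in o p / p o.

At row 1, column 1: row 1 has {p,q}; column 1 has {p,q,r}; that leaves o.
At row 1, column 4: row 1 has {o,p,q}; column 4 has {o,p}; that leaves r.
At row 2, column 2: row 2 has {o,p}; column 2 has {o,p,r}; that leaves q.
At row 2, column 3: row 2 has {o,p,q}; column 3 has {p,q}; that leaves r.
At row 3, column 4: row 3 has {o,p,r}; column 4 has {o,p,r}; that leaves q.
At row 4, column 3: row 4 has {p,q,r}; column 3 has {p,q,r}; that leaves o.

o p q r / p q r o / r o p q / q r o p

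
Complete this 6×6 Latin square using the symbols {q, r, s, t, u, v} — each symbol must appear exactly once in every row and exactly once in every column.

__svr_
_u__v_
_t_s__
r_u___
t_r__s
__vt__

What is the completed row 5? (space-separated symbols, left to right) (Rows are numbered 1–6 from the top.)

(r1,c2) = q
(r3,c3) = q
(r3,c5) = u
(r4,c4) = q
(r5,c2) = v
(r5,c4) = u
(r5,c5) = q

t v r u q s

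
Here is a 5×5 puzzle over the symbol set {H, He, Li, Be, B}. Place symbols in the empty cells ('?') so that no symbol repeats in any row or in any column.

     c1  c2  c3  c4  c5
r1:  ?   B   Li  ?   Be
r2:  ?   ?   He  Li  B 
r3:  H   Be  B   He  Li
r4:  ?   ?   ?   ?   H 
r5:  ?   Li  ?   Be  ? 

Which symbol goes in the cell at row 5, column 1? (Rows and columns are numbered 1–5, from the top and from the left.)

B

(r1,c1): row 1 has {Li,Be,B}; column 1 has {H}, so it must be He.
(r1,c4): row 1 has {He,Li,Be,B}; column 4 has {He,Li,Be}, so it must be H.
(r2,c1): row 2 has {He,Li,B}; column 1 has {H,He}, so it must be Be.
(r2,c2): row 2 has {He,Li,Be,B}; column 2 has {Li,Be,B}, so it must be H.
(r4,c2): row 4 has {H}; column 2 has {H,Li,Be,B}, so it must be He.
(r4,c3): row 4 has {H,He}; column 3 has {He,Li,B}, so it must be Be.
(r4,c4): row 4 has {H,He,Be}; column 4 has {H,He,Li,Be}, so it must be B.
(r5,c1): row 5 has {Li,Be}; column 1 has {H,He,Be}, so it must be B.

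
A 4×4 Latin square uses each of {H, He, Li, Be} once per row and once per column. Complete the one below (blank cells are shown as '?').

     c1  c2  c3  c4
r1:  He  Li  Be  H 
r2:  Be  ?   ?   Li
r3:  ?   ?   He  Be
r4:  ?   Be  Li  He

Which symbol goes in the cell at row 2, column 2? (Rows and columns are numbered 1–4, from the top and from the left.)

He

At row 2, column 3: row 2 has {Li,Be}; column 3 has {He,Li,Be}; that leaves H.
At row 3, column 2: row 3 has {He,Be}; column 2 has {Li,Be}; that leaves H.
At row 4, column 1: row 4 has {He,Li,Be}; column 1 has {He,Be}; that leaves H.
At row 2, column 2: row 2 has {H,Li,Be}; column 2 has {H,Li,Be}; that leaves He.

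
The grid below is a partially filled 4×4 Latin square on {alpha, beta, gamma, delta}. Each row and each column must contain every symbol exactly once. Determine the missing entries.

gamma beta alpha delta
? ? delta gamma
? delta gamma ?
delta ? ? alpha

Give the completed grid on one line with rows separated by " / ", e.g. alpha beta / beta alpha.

(r2,c2): row 2 has {gamma,delta}; column 2 has {beta,delta}, so it must be alpha.
(r3,c4): row 3 has {gamma,delta}; column 4 has {alpha,gamma,delta}, so it must be beta.
(r4,c2): row 4 has {alpha,delta}; column 2 has {alpha,beta,delta}, so it must be gamma.
(r4,c3): row 4 has {alpha,gamma,delta}; column 3 has {alpha,gamma,delta}, so it must be beta.
(r2,c1): row 2 has {alpha,gamma,delta}; column 1 has {gamma,delta}, so it must be beta.
(r3,c1): row 3 has {beta,gamma,delta}; column 1 has {beta,gamma,delta}, so it must be alpha.

gamma beta alpha delta / beta alpha delta gamma / alpha delta gamma beta / delta gamma beta alpha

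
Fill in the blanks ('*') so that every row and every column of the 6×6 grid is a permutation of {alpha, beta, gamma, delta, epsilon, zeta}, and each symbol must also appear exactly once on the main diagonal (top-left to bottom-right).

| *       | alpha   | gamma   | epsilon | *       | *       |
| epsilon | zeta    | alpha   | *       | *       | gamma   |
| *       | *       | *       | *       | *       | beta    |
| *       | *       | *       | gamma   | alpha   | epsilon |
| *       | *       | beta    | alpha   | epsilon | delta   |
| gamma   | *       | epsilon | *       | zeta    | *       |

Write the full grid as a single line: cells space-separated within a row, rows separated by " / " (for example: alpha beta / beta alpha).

(r1,c6) = zeta
(r3,c3) = delta
(r3,c4) = zeta
(r3,c5) = gamma
(r4,c3) = zeta
(r5,c1) = zeta
(r5,c2) = gamma
(r6,c6) = alpha
(r1,c1) = beta
(r1,c5) = delta
(r2,c5) = beta
(r3,c1) = alpha
(r3,c2) = epsilon
(r4,c1) = delta
(r4,c2) = beta
(r6,c2) = delta
(r6,c4) = beta
(r2,c4) = delta

beta alpha gamma epsilon delta zeta / epsilon zeta alpha delta beta gamma / alpha epsilon delta zeta gamma beta / delta beta zeta gamma alpha epsilon / zeta gamma beta alpha epsilon delta / gamma delta epsilon beta zeta alpha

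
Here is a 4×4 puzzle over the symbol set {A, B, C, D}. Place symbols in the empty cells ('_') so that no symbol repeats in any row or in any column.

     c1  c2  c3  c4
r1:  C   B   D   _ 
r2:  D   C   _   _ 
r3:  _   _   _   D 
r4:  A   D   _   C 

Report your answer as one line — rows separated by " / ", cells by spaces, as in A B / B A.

C B D A / D C A B / B A C D / A D B C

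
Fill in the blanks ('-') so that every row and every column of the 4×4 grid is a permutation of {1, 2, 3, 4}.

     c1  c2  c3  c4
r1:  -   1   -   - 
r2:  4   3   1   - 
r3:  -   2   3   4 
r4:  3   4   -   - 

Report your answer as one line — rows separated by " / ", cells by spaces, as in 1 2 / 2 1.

2 1 4 3 / 4 3 1 2 / 1 2 3 4 / 3 4 2 1

Cell (r1,c1): row 1 has {1}; column 1 has {3,4} → 2.
Cell (r1,c3): row 1 has {1,2}; column 3 has {1,3} → 4.
Cell (r1,c4): row 1 has {1,2,4}; column 4 has {4} → 3.
Cell (r2,c4): row 2 has {1,3,4}; column 4 has {3,4} → 2.
Cell (r3,c1): row 3 has {2,3,4}; column 1 has {2,3,4} → 1.
Cell (r4,c3): row 4 has {3,4}; column 3 has {1,3,4} → 2.
Cell (r4,c4): row 4 has {2,3,4}; column 4 has {2,3,4} → 1.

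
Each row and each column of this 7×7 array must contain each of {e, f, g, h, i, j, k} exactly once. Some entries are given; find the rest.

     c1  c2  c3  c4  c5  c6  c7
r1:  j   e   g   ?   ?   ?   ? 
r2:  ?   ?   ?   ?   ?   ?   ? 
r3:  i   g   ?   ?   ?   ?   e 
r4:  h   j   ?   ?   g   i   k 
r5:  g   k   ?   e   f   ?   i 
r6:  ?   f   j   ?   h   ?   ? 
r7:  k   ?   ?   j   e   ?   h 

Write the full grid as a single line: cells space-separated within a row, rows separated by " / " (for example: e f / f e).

j e g k i h f / f h i g k e j / i g k h j f e / h j e f g i k / g k h e f j i / e f j i h k g / k i f j e g h

At row 1, column 7: row 1 has {e,g,j}; column 7 has {e,h,i,k}; that leaves f.
At row 4, column 4: row 4 has {g,h,i,j,k}; column 4 has {e,j}; that leaves f.
At row 5, column 3: row 5 has {e,f,g,i,k}; column 3 has {g,j}; that leaves h.
At row 5, column 6: row 5 has {e,f,g,h,i,k}; column 6 has {i}; that leaves j.
At row 6, column 1: row 6 has {f,h,j}; column 1 has {g,h,i,j,k}; that leaves e.
At row 6, column 7: row 6 has {e,f,h,j}; column 7 has {e,f,h,i,k}; that leaves g.
At row 7, column 2: row 7 has {e,h,j,k}; column 2 has {e,f,g,j,k}; that leaves i.
At row 7, column 3: row 7 has {e,h,i,j,k}; column 3 has {g,h,j}; that leaves f.
At row 7, column 6: row 7 has {e,f,h,i,j,k}; column 6 has {i,j}; that leaves g.
At row 2, column 1: row 2 is empty so far; column 1 has {e,g,h,i,j,k}; that leaves f.
At row 2, column 2: row 2 has {f}; column 2 has {e,f,g,i,j,k}; that leaves h.
At row 2, column 7: row 2 has {f,h}; column 7 has {e,f,g,h,i,k}; that leaves j.
At row 3, column 3: row 3 has {e,g,i}; column 3 has {f,g,h,j}; that leaves k.
At row 3, column 4: row 3 has {e,g,i,k}; column 4 has {e,f,j}; that leaves h.
At row 3, column 5: row 3 has {e,g,h,i,k}; column 5 has {e,f,g,h}; that leaves j.
At row 3, column 6: row 3 has {e,g,h,i,j,k}; column 6 has {g,i,j}; that leaves f.
At row 4, column 3: row 4 has {f,g,h,i,j,k}; column 3 has {f,g,h,j,k}; that leaves e.
At row 6, column 6: row 6 has {e,f,g,h,j}; column 6 has {f,g,i,j}; that leaves k.
At row 1, column 6: row 1 has {e,f,g,j}; column 6 has {f,g,i,j,k}; that leaves h.
At row 2, column 3: row 2 has {f,h,j}; column 3 has {e,f,g,h,j,k}; that leaves i.
At row 2, column 5: row 2 has {f,h,i,j}; column 5 has {e,f,g,h,j}; that leaves k.
At row 2, column 6: row 2 has {f,h,i,j,k}; column 6 has {f,g,h,i,j,k}; that leaves e.
At row 6, column 4: row 6 has {e,f,g,h,j,k}; column 4 has {e,f,h,j}; that leaves i.
At row 1, column 4: row 1 has {e,f,g,h,j}; column 4 has {e,f,h,i,j}; that leaves k.
At row 1, column 5: row 1 has {e,f,g,h,j,k}; column 5 has {e,f,g,h,j,k}; that leaves i.
At row 2, column 4: row 2 has {e,f,h,i,j,k}; column 4 has {e,f,h,i,j,k}; that leaves g.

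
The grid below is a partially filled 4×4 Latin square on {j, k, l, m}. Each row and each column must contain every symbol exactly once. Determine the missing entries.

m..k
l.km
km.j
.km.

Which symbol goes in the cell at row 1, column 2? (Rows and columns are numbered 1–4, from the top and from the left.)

l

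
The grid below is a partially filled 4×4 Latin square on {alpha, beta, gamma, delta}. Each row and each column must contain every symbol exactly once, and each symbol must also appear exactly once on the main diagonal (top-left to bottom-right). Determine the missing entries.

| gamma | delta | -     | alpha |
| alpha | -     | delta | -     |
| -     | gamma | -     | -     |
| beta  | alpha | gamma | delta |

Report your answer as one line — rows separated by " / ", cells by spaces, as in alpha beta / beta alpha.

gamma delta beta alpha / alpha beta delta gamma / delta gamma alpha beta / beta alpha gamma delta

At row 1, column 3: row 1 has {alpha,gamma,delta}; column 3 has {gamma,delta}; that leaves beta.
At row 2, column 2: row 2 has {alpha,delta}; column 2 has {alpha,gamma,delta}; the diagonal has {gamma,delta}; that leaves beta.
At row 2, column 4: row 2 has {alpha,beta,delta}; column 4 has {alpha,delta}; that leaves gamma.
At row 3, column 1: row 3 has {gamma}; column 1 has {alpha,beta,gamma}; that leaves delta.
At row 3, column 3: row 3 has {gamma,delta}; column 3 has {beta,gamma,delta}; the diagonal has {beta,gamma,delta}; that leaves alpha.
At row 3, column 4: row 3 has {alpha,gamma,delta}; column 4 has {alpha,gamma,delta}; that leaves beta.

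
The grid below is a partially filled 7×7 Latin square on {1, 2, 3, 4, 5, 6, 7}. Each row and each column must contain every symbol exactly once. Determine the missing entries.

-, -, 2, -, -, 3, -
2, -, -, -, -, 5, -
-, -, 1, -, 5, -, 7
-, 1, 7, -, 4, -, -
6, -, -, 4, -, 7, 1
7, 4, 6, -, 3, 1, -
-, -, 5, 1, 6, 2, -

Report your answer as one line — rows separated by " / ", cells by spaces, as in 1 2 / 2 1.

1 6 2 5 7 3 4 / 2 3 4 7 1 5 6 / 3 2 1 6 5 4 7 / 5 1 7 3 4 6 2 / 6 5 3 4 2 7 1 / 7 4 6 2 3 1 5 / 4 7 5 1 6 2 3

(r4,c6): row 4 has {1,4,7}; column 6 has {1,2,3,5,7}, so it must be 6.
(r5,c3): row 5 has {1,4,6,7}; column 3 has {1,2,5,6,7}, so it must be 3.
(r5,c5): row 5 has {1,3,4,6,7}; column 5 has {3,4,5,6}, so it must be 2.
(r2,c3): row 2 has {2,5}; column 3 has {1,2,3,5,6,7}, so it must be 4.
(r3,c6): row 3 has {1,5,7}; column 6 has {1,2,3,5,6,7}, so it must be 4.
(r5,c2): row 5 has {1,2,3,4,6,7}; column 2 has {1,4}, so it must be 5.
(r3,c1): row 3 has {1,4,5,7}; column 1 has {2,6,7}, so it must be 3.
(r4,c1): row 4 has {1,4,6,7}; column 1 has {2,3,6,7}, so it must be 5.
(r7,c1): row 7 has {1,2,5,6}; column 1 has {2,3,5,6,7}, so it must be 4.
(r7,c7): row 7 has {1,2,4,5,6}; column 7 has {1,7}, so it must be 3.
(r1,c1): row 1 has {2,3}; column 1 has {2,3,4,5,6,7}, so it must be 1.
(r1,c5): row 1 has {1,2,3}; column 5 has {2,3,4,5,6}, so it must be 7.
(r2,c5): row 2 has {2,4,5}; column 5 has {2,3,4,5,6,7}, so it must be 1.
(r2,c7): row 2 has {1,2,4,5}; column 7 has {1,3,7}, so it must be 6.
(r4,c7): row 4 has {1,4,5,6,7}; column 7 has {1,3,6,7}, so it must be 2.
(r6,c7): row 6 has {1,3,4,6,7}; column 7 has {1,2,3,6,7}, so it must be 5.
(r7,c2): row 7 has {1,2,3,4,5,6}; column 2 has {1,4,5}, so it must be 7.
(r1,c2): row 1 has {1,2,3,7}; column 2 has {1,4,5,7}, so it must be 6.
(r1,c4): row 1 has {1,2,3,6,7}; column 4 has {1,4}, so it must be 5.
(r1,c7): row 1 has {1,2,3,5,6,7}; column 7 has {1,2,3,5,6,7}, so it must be 4.
(r2,c2): row 2 has {1,2,4,5,6}; column 2 has {1,4,5,6,7}, so it must be 3.
(r2,c4): row 2 has {1,2,3,4,5,6}; column 4 has {1,4,5}, so it must be 7.
(r3,c2): row 3 has {1,3,4,5,7}; column 2 has {1,3,4,5,6,7}, so it must be 2.
(r3,c4): row 3 has {1,2,3,4,5,7}; column 4 has {1,4,5,7}, so it must be 6.
(r4,c4): row 4 has {1,2,4,5,6,7}; column 4 has {1,4,5,6,7}, so it must be 3.
(r6,c4): row 6 has {1,3,4,5,6,7}; column 4 has {1,3,4,5,6,7}, so it must be 2.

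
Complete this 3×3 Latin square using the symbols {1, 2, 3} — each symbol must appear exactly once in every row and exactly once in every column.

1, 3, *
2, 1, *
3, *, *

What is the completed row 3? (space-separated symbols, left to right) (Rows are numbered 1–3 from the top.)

(r1,c3) = 2
(r2,c3) = 3
(r3,c2) = 2
(r3,c3) = 1

3 2 1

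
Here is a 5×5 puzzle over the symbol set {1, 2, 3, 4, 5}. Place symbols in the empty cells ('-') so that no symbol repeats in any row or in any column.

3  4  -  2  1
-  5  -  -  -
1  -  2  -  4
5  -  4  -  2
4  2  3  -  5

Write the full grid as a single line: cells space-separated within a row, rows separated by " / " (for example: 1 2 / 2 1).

3 4 5 2 1 / 2 5 1 4 3 / 1 3 2 5 4 / 5 1 4 3 2 / 4 2 3 1 5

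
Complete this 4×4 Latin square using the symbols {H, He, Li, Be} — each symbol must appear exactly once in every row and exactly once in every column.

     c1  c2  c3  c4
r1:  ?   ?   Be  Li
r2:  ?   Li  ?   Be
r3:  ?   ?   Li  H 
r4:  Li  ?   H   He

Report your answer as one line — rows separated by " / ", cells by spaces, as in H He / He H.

Cell (r2,c3): row 2 has {Li,Be}; column 3 has {H,Li,Be} → He.
Cell (r4,c2): row 4 has {H,He,Li}; column 2 has {Li} → Be.
Cell (r2,c1): row 2 has {He,Li,Be}; column 1 has {Li} → H.
Cell (r3,c2): row 3 has {H,Li}; column 2 has {Li,Be} → He.
Cell (r1,c1): row 1 has {Li,Be}; column 1 has {H,Li} → He.
Cell (r1,c2): row 1 has {He,Li,Be}; column 2 has {He,Li,Be} → H.
Cell (r3,c1): row 3 has {H,He,Li}; column 1 has {H,He,Li} → Be.

He H Be Li / H Li He Be / Be He Li H / Li Be H He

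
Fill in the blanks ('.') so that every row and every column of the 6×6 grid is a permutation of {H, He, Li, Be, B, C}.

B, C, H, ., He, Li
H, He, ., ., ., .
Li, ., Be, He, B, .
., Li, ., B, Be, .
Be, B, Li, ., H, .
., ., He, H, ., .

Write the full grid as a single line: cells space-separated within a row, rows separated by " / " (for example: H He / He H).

B C H Be He Li / H He B Li C Be / Li H Be He B C / He Li C B Be H / Be B Li C H He / C Be He H Li B

Cell (r1,c4): row 1 has {H,He,Li,B,C}; column 4 has {H,He,B} → Be.
Cell (r3,c2): row 3 has {He,Li,Be,B}; column 2 has {He,Li,B,C} → H.
Cell (r3,c6): row 3 has {H,He,Li,Be,B}; column 6 has {Li} → C.
Cell (r4,c3): row 4 has {Li,Be,B}; column 3 has {H,He,Li,Be} → C.
Cell (r5,c4): row 5 has {H,Li,Be,B}; column 4 has {H,He,Be,B} → C.
Cell (r5,c6): row 5 has {H,Li,Be,B,C}; column 6 has {Li,C} → He.
Cell (r6,c1): row 6 has {H,He}; column 1 has {H,Li,Be,B} → C.
Cell (r6,c2): row 6 has {H,He,C}; column 2 has {H,He,Li,B,C} → Be.
Cell (r6,c5): row 6 has {H,He,Be,C}; column 5 has {H,He,Be,B} → Li.
Cell (r6,c6): row 6 has {H,He,Li,Be,C}; column 6 has {He,Li,C} → B.
Cell (r2,c3): row 2 has {H,He}; column 3 has {H,He,Li,Be,C} → B.
Cell (r2,c4): row 2 has {H,He,B}; column 4 has {H,He,Be,B,C} → Li.
Cell (r2,c5): row 2 has {H,He,Li,B}; column 5 has {H,He,Li,Be,B} → C.
Cell (r2,c6): row 2 has {H,He,Li,B,C}; column 6 has {He,Li,B,C} → Be.
Cell (r4,c1): row 4 has {Li,Be,B,C}; column 1 has {H,Li,Be,B,C} → He.
Cell (r4,c6): row 4 has {He,Li,Be,B,C}; column 6 has {He,Li,Be,B,C} → H.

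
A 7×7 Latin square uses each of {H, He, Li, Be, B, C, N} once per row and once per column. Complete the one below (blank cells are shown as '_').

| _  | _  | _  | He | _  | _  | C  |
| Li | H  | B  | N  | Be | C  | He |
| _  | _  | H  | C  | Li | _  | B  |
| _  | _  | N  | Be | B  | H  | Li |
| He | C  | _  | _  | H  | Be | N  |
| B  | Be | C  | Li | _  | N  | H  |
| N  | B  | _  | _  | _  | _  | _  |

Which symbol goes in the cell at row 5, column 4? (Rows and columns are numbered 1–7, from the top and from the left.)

B

row 1 has {He,C}; column 5 has {H,Li,Be,B} — only N is left for (r1,c5).
row 3 has {H,Li,B,C}; column 1 has {He,Li,B,N} — only Be is left for (r3,c1).
row 3 has {H,Li,Be,B,C}; column 6 has {H,Be,C,N} — only He is left for (r3,c6).
row 4 has {H,Li,Be,B,N}; column 1 has {He,Li,Be,B,N} — only C is left for (r4,c1).
row 4 has {H,Li,Be,B,C,N}; column 2 has {H,Be,B,C} — only He is left for (r4,c2).
row 5 has {H,He,Be,C,N}; column 3 has {H,B,C,N} — only Li is left for (r5,c3).
row 5 has {H,He,Li,Be,C,N}; column 4 has {He,Li,Be,C,N} — only B is left for (r5,c4).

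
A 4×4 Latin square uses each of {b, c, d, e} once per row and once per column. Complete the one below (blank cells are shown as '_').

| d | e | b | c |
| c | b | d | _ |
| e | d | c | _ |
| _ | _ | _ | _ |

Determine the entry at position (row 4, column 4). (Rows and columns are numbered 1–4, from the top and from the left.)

(r2,c4): row 2 has {b,c,d}; column 4 has {c}, so it must be e.
(r3,c4): row 3 has {c,d,e}; column 4 has {c,e}, so it must be b.
(r4,c1): row 4 is empty so far; column 1 has {c,d,e}, so it must be b.
(r4,c2): row 4 has {b}; column 2 has {b,d,e}, so it must be c.
(r4,c3): row 4 has {b,c}; column 3 has {b,c,d}, so it must be e.
(r4,c4): row 4 has {b,c,e}; column 4 has {b,c,e}, so it must be d.

d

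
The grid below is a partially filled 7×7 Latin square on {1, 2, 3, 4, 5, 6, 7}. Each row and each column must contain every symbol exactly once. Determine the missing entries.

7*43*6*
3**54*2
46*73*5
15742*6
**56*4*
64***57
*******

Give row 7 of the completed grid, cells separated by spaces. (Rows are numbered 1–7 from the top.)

5 3 2 1 6 7 4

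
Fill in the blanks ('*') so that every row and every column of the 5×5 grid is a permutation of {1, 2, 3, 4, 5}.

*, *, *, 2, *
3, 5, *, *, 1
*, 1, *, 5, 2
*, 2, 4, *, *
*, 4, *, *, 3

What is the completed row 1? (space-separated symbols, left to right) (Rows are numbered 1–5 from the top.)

5 3 1 2 4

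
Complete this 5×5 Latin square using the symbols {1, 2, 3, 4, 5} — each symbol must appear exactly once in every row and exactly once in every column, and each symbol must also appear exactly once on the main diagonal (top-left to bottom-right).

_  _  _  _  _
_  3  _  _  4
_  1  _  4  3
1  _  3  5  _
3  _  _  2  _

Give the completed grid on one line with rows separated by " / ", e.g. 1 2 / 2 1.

4 2 1 3 5 / 2 3 5 1 4 / 5 1 2 4 3 / 1 4 3 5 2 / 3 5 4 2 1

(r2,c4) = 1
(r3,c3) = 2
(r4,c5) = 2
(r5,c5) = 1
(r1,c1) = 4
(r1,c4) = 3
(r1,c5) = 5
(r2,c3) = 5
(r3,c1) = 5
(r4,c2) = 4
(r5,c2) = 5
(r5,c3) = 4
(r1,c2) = 2
(r1,c3) = 1
(r2,c1) = 2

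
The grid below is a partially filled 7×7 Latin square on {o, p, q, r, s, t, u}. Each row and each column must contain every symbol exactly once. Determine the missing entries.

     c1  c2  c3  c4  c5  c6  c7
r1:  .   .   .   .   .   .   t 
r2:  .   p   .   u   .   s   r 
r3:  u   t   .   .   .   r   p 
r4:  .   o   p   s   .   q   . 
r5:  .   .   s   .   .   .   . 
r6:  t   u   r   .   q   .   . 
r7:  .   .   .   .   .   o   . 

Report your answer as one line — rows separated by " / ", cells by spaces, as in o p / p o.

Cell (r4,c1): row 4 has {o,p,q,s}; column 1 has {t,u} → r.
Cell (r4,c7): row 4 has {o,p,q,r,s}; column 7 has {p,r,t} → u.
Cell (r6,c6): row 6 has {q,r,t,u}; column 6 has {o,q,r,s} → p.
Cell (r1,c6): row 1 has {t}; column 6 has {o,p,q,r,s} → u.
Cell (r4,c5): row 4 has {o,p,q,r,s,u}; column 5 has {q} → t.
Cell (r5,c6): row 5 has {s}; column 6 has {o,p,q,r,s,u} → t.
Cell (r6,c4): row 6 has {p,q,r,t,u}; column 4 has {s,u} → o.
Cell (r6,c7): row 6 has {o,p,q,r,t,u}; column 7 has {p,r,t,u} → s.
Cell (r7,c7): row 7 has {o}; column 7 has {p,r,s,t,u} → q.
Cell (r2,c5): row 2 has {p,r,s,u}; column 5 has {q,t} → o.
Cell (r3,c4): row 3 has {p,r,t,u}; column 4 has {o,s,u} → q.
Cell (r3,c5): row 3 has {p,q,r,t,u}; column 5 has {o,q,t} → s.
Cell (r5,c7): row 5 has {s,t}; column 7 has {p,q,r,s,t,u} → o.
Cell (r2,c1): row 2 has {o,p,r,s,u}; column 1 has {r,t,u} → q.
Cell (r2,c3): row 2 has {o,p,q,r,s,u}; column 3 has {p,r,s} → t.
Cell (r3,c3): row 3 has {p,q,r,s,t,u}; column 3 has {p,r,s,t} → o.
Cell (r5,c1): row 5 has {o,s,t}; column 1 has {q,r,t,u} → p.
Cell (r5,c4): row 5 has {o,p,s,t}; column 4 has {o,q,s,u} → r.
Cell (r5,c5): row 5 has {o,p,r,s,t}; column 5 has {o,q,s,t} → u.
Cell (r7,c1): row 7 has {o,q}; column 1 has {p,q,r,t,u} → s.
Cell (r7,c2): row 7 has {o,q,s}; column 2 has {o,p,t,u} → r.
Cell (r7,c3): row 7 has {o,q,r,s}; column 3 has {o,p,r,s,t} → u.
Cell (r7,c5): row 7 has {o,q,r,s,u}; column 5 has {o,q,s,t,u} → p.
Cell (r1,c1): row 1 has {t,u}; column 1 has {p,q,r,s,t,u} → o.
Cell (r1,c3): row 1 has {o,t,u}; column 3 has {o,p,r,s,t,u} → q.
Cell (r1,c4): row 1 has {o,q,t,u}; column 4 has {o,q,r,s,u} → p.
Cell (r1,c5): row 1 has {o,p,q,t,u}; column 5 has {o,p,q,s,t,u} → r.
Cell (r5,c2): row 5 has {o,p,r,s,t,u}; column 2 has {o,p,r,t,u} → q.
Cell (r7,c4): row 7 has {o,p,q,r,s,u}; column 4 has {o,p,q,r,s,u} → t.
Cell (r1,c2): row 1 has {o,p,q,r,t,u}; column 2 has {o,p,q,r,t,u} → s.

o s q p r u t / q p t u o s r / u t o q s r p / r o p s t q u / p q s r u t o / t u r o q p s / s r u t p o q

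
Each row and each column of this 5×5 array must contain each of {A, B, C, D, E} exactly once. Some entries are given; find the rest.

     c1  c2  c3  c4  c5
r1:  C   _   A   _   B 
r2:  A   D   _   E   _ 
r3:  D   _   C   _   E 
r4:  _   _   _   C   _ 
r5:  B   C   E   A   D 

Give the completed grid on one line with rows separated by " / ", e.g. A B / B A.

(r1,c2) = E
(r1,c4) = D
(r2,c3) = B
(r2,c5) = C
(r3,c4) = B
(r4,c1) = E
(r4,c3) = D
(r4,c5) = A
(r3,c2) = A
(r4,c2) = B

C E A D B / A D B E C / D A C B E / E B D C A / B C E A D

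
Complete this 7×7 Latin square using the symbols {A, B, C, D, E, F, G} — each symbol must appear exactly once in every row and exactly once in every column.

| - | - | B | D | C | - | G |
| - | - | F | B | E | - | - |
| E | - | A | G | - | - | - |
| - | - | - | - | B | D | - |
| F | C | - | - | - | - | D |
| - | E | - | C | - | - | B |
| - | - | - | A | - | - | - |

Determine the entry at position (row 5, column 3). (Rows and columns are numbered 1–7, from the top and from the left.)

G

At row 1, column 1: row 1 has {B,C,D,G}; column 1 has {E,F}; that leaves A.
At row 1, column 2: row 1 has {A,B,C,D,G}; column 2 has {C,E}; that leaves F.
At row 1, column 6: row 1 has {A,B,C,D,F,G}; column 6 has {D}; that leaves E.
At row 5, column 4: row 5 has {C,D,F}; column 4 has {A,B,C,D,G}; that leaves E.
At row 4, column 4: row 4 has {B,D}; column 4 has {A,B,C,D,E,G}; that leaves F.
At row 5, column 3: row 5 has {C,D,E,F}; column 3 has {A,B,F}; that leaves G.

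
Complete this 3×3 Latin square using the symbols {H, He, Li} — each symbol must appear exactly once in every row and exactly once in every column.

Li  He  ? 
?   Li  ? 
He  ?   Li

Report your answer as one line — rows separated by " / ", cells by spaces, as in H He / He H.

Cell (r1,c3): row 1 has {He,Li}; column 3 has {Li} → H.
Cell (r2,c1): row 2 has {Li}; column 1 has {He,Li} → H.
Cell (r2,c3): row 2 has {H,Li}; column 3 has {H,Li} → He.
Cell (r3,c2): row 3 has {He,Li}; column 2 has {He,Li} → H.

Li He H / H Li He / He H Li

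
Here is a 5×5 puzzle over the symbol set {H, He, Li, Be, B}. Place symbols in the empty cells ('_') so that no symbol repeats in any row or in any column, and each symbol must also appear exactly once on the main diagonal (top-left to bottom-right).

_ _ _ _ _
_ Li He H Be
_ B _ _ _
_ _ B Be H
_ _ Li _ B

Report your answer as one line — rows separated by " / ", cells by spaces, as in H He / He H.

He H Be B Li / B Li He H Be / Be B H Li He / Li He B Be H / H Be Li He B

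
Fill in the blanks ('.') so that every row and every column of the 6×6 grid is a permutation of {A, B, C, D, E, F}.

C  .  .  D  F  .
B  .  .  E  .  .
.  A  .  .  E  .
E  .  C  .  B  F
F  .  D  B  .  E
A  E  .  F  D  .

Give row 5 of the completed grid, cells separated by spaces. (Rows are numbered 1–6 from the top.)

(r1,c2) = B
(r1,c6) = A
(r3,c1) = D
(r3,c4) = C
(r3,c6) = B
(r4,c2) = D
(r4,c4) = A
(r5,c2) = C
(r5,c5) = A

F C D B A E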